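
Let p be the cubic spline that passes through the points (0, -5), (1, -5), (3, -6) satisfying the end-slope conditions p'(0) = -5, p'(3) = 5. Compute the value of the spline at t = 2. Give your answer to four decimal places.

-6.6042

Write M_i for p''(x_i). With h_i = 1, 2 and divided differences Δ_i = 0, -1/2, the continuity of p' gives the tridiagonal system
  1·M_0 + 6·M_1 + 2·M_2 = 6(Δ_1 - Δ_0) = -3
Clamped end conditions give two more equations: 2h_0·M_0 + h_0·M_1 = 6(Δ_0 - p'(0)) = 30 and h_1·M_1 + 2h_1·M_2 = 6(p'(3) - Δ_1) = 33.
Forward elimination and back-substitution give M_0 = 113/6, M_1 = -23/3, M_2 = 145/12.
On [1, 3], p(t) = -5 + 7/12·(t - 1) - 23/6·(t - 1)² + 79/48·(t - 1)³.
With (t - 1) = 1: p(2) = -317/48.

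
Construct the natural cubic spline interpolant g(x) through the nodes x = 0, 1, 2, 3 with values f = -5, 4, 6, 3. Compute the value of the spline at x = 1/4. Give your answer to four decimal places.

Put M_i = g'' at the i-th knot. Here h = (1, 1, 1) and Δ = (9, 2, -3), so the interior equations h_(i-1)·M_(i-1) + 2(h_(i-1)+h_i)·M_i + h_i·M_(i+1) = 6(Δ_i − Δ_(i-1)) read
  1·M_0 + 4·M_1 + 1·M_2 = 6(Δ_1 - Δ_0) = -42
  1·M_1 + 4·M_2 + 1·M_3 = 6(Δ_2 - Δ_1) = -30
Natural end conditions: M_0 = M_3 = 0.
Solving the tridiagonal system: M_0 = 0, M_1 = -46/5, M_2 = -26/5, M_3 = 0.
On [0, 1], g(x) = -5 + 158/15·x + 0·x² - 23/15·x³.
With x = 1/4: g(1/4) = -153/64.

-2.3906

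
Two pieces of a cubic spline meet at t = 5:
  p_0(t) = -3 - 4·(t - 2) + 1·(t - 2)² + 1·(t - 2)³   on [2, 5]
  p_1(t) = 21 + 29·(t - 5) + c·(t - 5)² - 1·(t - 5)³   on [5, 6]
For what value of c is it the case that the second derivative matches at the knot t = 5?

p_0''(t) = 2 + 6·(t - 2), so p_0''(5) = 20. On the right, p_1''(5) = 2c, so c = 10.

10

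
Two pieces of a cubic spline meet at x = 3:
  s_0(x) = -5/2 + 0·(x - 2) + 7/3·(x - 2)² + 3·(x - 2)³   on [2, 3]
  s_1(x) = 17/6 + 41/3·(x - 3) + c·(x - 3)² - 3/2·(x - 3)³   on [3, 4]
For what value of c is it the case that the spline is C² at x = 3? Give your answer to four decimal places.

s_0''(x) = 14/3 + 18·(x - 2), so s_0''(3) = 68/3. On the right, s_1''(3) = 2c, so c = 34/3.

11.3333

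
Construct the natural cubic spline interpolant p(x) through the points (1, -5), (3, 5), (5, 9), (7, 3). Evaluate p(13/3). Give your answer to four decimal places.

8.7827

Put M_i = p'' at the i-th knot. Here h = (2, 2, 2) and Δ = (5, 2, -3), so the interior equations h_(i-1)·M_(i-1) + 2(h_(i-1)+h_i)·M_i + h_i·M_(i+1) = 6(Δ_i − Δ_(i-1)) read
  2·M_0 + 8·M_1 + 2·M_2 = 6(Δ_1 - Δ_0) = -18
  2·M_1 + 8·M_2 + 2·M_3 = 6(Δ_2 - Δ_1) = -30
Natural end conditions: M_0 = M_3 = 0.
Hence M_0 = 0, M_1 = -7/5, M_2 = -17/5, M_3 = 0.
On [3, 5], p(x) = 5 + 61/15·(x - 3) - 7/10·(x - 3)² - 1/6·(x - 3)³.
With (x - 3) = 4/3: p(13/3) = 3557/405.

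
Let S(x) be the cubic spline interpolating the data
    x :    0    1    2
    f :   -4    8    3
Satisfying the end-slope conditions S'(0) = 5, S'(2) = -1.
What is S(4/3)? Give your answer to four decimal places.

Let m_i = S''(x_i). Step sizes h_i = 1, 1; slopes of the chords Δ_i = (y_(i+1) - y_i)/h_i = 12, -5.
  1·m_0 + 4·m_1 + 1·m_2 = 6(Δ_1 - Δ_0) = -102
Clamped end conditions give two more equations: 2h_0·m_0 + h_0·m_1 = 6(Δ_0 - S'(0)) = 42 and h_1·m_1 + 2h_1·m_2 = 6(S'(2) - Δ_1) = 24.
Forward elimination and back-substitution give m_0 = 87/2, m_1 = -45, m_2 = 69/2.
On [1, 2], S(x) = 8 + 17/4·(x - 1) - 45/2·(x - 1)² + 53/4·(x - 1)³.
With (x - 1) = 1/3: S(4/3) = 200/27.

7.4074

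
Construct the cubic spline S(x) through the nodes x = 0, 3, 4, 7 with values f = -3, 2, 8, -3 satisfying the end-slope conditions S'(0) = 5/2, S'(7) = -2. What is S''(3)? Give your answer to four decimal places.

With σ_i denoting the second derivative at x_i, h_i = 3, 1, 3, and Δ_i = (y_(i+1) − y_i)/h_i = 5/3, 6, -11/3:
  3·σ_0 + 8·σ_1 + 1·σ_2 = 6(Δ_1 - Δ_0) = 26
  1·σ_1 + 8·σ_2 + 3·σ_3 = 6(Δ_2 - Δ_1) = -58
Clamped end conditions give two more equations: 2h_0·σ_0 + h_0·σ_1 = 6(Δ_0 - S'(0)) = -5 and h_2·σ_2 + 2h_2·σ_3 = 6(S'(7) - Δ_2) = 10.
Solving: σ_0 = -634/165, σ_1 = 331/55, σ_2 = -584/55, σ_3 = 1151/165.

6.0182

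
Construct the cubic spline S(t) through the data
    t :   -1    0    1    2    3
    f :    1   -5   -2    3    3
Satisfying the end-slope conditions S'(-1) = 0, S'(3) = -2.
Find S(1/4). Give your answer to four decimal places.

-5.3633

Let M_i = S''(x_i). Step sizes h_i = 1, 1, 1, 1; slopes of the chords Δ_i = (y_(i+1) - y_i)/h_i = -6, 3, 5, 0.
  1·M_0 + 4·M_1 + 1·M_2 = 6(Δ_1 - Δ_0) = 54
  1·M_1 + 4·M_2 + 1·M_3 = 6(Δ_2 - Δ_1) = 12
  1·M_2 + 4·M_3 + 1·M_4 = 6(Δ_3 - Δ_2) = -30
Clamped end conditions give two more equations: 2h_0·M_0 + h_0·M_1 = 6(Δ_0 - S'(-1)) = -36 and h_3·M_3 + 2h_3·M_4 = 6(S'(3) - Δ_3) = -12.
Forward elimination and back-substitution give M_0 = -397/14, M_1 = 145/7, M_2 = -1/2, M_3 = -47/7, M_4 = -37/14.
On [0, 1], S(t) = -5 - 107/28·t + 145/14·t² - 99/28·t³.
With t = 1/4: S(1/4) = -1373/256.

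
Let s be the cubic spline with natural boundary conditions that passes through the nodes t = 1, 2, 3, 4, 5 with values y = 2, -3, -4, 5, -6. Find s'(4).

1

Let σ_i = s''(x_i). Step sizes h_i = 1, 1, 1, 1; slopes of the chords Δ_i = (y_(i+1) - y_i)/h_i = -5, -1, 9, -11.
  1·σ_0 + 4·σ_1 + 1·σ_2 = 6(Δ_1 - Δ_0) = 24
  1·σ_1 + 4·σ_2 + 1·σ_3 = 6(Δ_2 - Δ_1) = 60
  1·σ_2 + 4·σ_3 + 1·σ_4 = 6(Δ_3 - Δ_2) = -120
Natural end conditions: σ_0 = σ_4 = 0.
Hence σ_0 = 0, σ_1 = 0, σ_2 = 24, σ_3 = -36, σ_4 = 0.
On [4, 5], s'(t) = b_3 + 2c_3·(t - 4) + 3d_3·(t - 4)² with b_3 = Δ_3 - h_3(2σ_3 + σ_4)/6 = 1, c_3 = σ_3/2 = -18, d_3 = (σ_4 - σ_3)/(6h_3) = 6. So s'(4) = 1.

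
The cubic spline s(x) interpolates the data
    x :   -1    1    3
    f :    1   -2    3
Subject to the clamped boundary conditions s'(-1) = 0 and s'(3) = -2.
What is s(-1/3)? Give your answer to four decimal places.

Let σ_i = s''(x_i). Step sizes h_i = 2, 2; slopes of the chords Δ_i = (y_(i+1) - y_i)/h_i = -3/2, 5/2.
  2·σ_0 + 8·σ_1 + 2·σ_2 = 6(Δ_1 - Δ_0) = 24
Clamped end conditions give two more equations: 2h_0·σ_0 + h_0·σ_1 = 6(Δ_0 - s'(-1)) = -9 and h_1·σ_1 + 2h_1·σ_2 = 6(s'(3) - Δ_1) = -27.
Forward elimination and back-substitution give σ_0 = -23/4, σ_1 = 7, σ_2 = -41/4.
On [-1, 1], s(x) = 1 + 0·(x + 1) - 23/8·(x + 1)² + 17/16·(x + 1)³.
With (x + 1) = 2/3: s(-1/3) = 1/27.

0.0370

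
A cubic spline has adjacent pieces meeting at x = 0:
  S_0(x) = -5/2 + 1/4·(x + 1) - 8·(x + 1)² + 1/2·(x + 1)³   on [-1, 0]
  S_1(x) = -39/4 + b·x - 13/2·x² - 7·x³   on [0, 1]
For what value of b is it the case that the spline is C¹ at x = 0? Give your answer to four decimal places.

S_0'(x) = 1/4 - 16·(x + 1) + 3/2·(x + 1)², so S_0'(0) = -57/4. On the right, S_1'(0) = b, so b = -57/4.

-14.2500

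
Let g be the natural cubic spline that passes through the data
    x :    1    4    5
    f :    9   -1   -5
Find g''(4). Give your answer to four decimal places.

-0.5000

Put M_i = g'' at the i-th knot. Here h = (3, 1) and Δ = (-10/3, -4), so the interior equations h_(i-1)·M_(i-1) + 2(h_(i-1)+h_i)·M_i + h_i·M_(i+1) = 6(Δ_i − Δ_(i-1)) read
  3·M_0 + 8·M_1 + 1·M_2 = 6(Δ_1 - Δ_0) = -4
Natural end conditions: M_0 = M_2 = 0.
Hence M_0 = 0, M_1 = -1/2, M_2 = 0.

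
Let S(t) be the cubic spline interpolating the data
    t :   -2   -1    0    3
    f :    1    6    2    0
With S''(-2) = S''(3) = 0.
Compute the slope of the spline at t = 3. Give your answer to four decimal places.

Write M_i for S''(x_i). With h_i = 1, 1, 3 and divided differences Δ_i = 5, -4, -2/3, the continuity of S' gives the tridiagonal system
  1·M_0 + 4·M_1 + 1·M_2 = 6(Δ_1 - Δ_0) = -54
  1·M_1 + 8·M_2 + 3·M_3 = 6(Δ_2 - Δ_1) = 20
Natural end conditions: M_0 = M_3 = 0.
Hence M_0 = 0, M_1 = -452/31, M_2 = 134/31, M_3 = 0.
On [0, 3], S'(t) = b_2 + 2c_2·t + 3d_2·t² with b_2 = Δ_2 - h_2(2M_2 + M_3)/6 = -464/93, c_2 = M_2/2 = 67/31, d_2 = (M_3 - M_2)/(6h_2) = -67/279. So S'(3) = 139/93.

1.4946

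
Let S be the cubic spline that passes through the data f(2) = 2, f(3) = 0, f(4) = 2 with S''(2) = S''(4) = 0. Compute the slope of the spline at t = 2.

-3

Put σ_i = S'' at the i-th knot. Here h = (1, 1) and Δ = (-2, 2), so the interior equations h_(i-1)·σ_(i-1) + 2(h_(i-1)+h_i)·σ_i + h_i·σ_(i+1) = 6(Δ_i − Δ_(i-1)) read
  1·σ_0 + 4·σ_1 + 1·σ_2 = 6(Δ_1 - Δ_0) = 24
Natural end conditions: σ_0 = σ_2 = 0.
Solving the tridiagonal system: σ_0 = 0, σ_1 = 6, σ_2 = 0.
On [2, 3], S'(t) = b_0 + 2c_0·(t - 2) + 3d_0·(t - 2)² with b_0 = Δ_0 - h_0(2σ_0 + σ_1)/6 = -3, c_0 = σ_0/2 = 0, d_0 = (σ_1 - σ_0)/(6h_0) = 1. So S'(2) = -3.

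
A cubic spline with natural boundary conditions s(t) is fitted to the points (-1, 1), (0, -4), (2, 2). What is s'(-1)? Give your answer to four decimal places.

With σ_i denoting the second derivative at x_i, h_i = 1, 2, and Δ_i = (y_(i+1) − y_i)/h_i = -5, 3:
  1·σ_0 + 6·σ_1 + 2·σ_2 = 6(Δ_1 - Δ_0) = 48
Natural end conditions: σ_0 = σ_2 = 0.
Solving the tridiagonal system: σ_0 = 0, σ_1 = 8, σ_2 = 0.
On [-1, 0], s'(t) = b_0 + 2c_0·(t + 1) + 3d_0·(t + 1)² with b_0 = Δ_0 - h_0(2σ_0 + σ_1)/6 = -19/3, c_0 = σ_0/2 = 0, d_0 = (σ_1 - σ_0)/(6h_0) = 4/3. So s'(-1) = -19/3.

-6.3333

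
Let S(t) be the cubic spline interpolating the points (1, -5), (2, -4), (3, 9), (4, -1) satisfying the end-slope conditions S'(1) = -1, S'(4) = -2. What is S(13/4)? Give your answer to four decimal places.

Let σ_i = S''(x_i). Step sizes h_i = 1, 1, 1; slopes of the chords Δ_i = (y_(i+1) - y_i)/h_i = 1, 13, -10.
  1·σ_0 + 4·σ_1 + 1·σ_2 = 6(Δ_1 - Δ_0) = 72
  1·σ_1 + 4·σ_2 + 1·σ_3 = 6(Δ_2 - Δ_1) = -138
Clamped end conditions give two more equations: 2h_0·σ_0 + h_0·σ_1 = 6(Δ_0 - S'(1)) = 12 and h_2·σ_2 + 2h_2·σ_3 = 6(S'(4) - Δ_2) = 48.
Hence σ_0 = -172/15, σ_1 = 524/15, σ_2 = -844/15, σ_3 = 782/15.
On [3, 4], S(t) = 9 + 1/15·(t - 3) - 422/15·(t - 3)² + 271/15·(t - 3)³.
With (t - 3) = 1/4: S(13/4) = 2413/320.

7.5406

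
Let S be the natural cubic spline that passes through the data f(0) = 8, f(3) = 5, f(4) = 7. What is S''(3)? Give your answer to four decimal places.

2.2500

With σ_i denoting the second derivative at x_i, h_i = 3, 1, and Δ_i = (y_(i+1) − y_i)/h_i = -1, 2:
  3·σ_0 + 8·σ_1 + 1·σ_2 = 6(Δ_1 - Δ_0) = 18
Natural end conditions: σ_0 = σ_2 = 0.
Solving the tridiagonal system: σ_0 = 0, σ_1 = 9/4, σ_2 = 0.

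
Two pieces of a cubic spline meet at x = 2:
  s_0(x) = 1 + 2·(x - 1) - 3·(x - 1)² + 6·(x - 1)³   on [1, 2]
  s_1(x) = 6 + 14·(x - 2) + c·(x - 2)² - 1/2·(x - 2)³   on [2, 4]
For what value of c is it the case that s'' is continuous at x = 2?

15

s_0''(x) = -6 + 36·(x - 1), so s_0''(2) = 30. On the right, s_1''(2) = 2c, so c = 15.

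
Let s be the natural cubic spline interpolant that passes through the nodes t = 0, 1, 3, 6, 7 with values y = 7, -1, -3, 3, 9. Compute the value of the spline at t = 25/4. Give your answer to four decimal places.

4.3234

Put σ_i = s'' at the i-th knot. Here h = (1, 2, 3, 1) and Δ = (-8, -1, 2, 6), so the interior equations h_(i-1)·σ_(i-1) + 2(h_(i-1)+h_i)·σ_i + h_i·σ_(i+1) = 6(Δ_i − Δ_(i-1)) read
  1·σ_0 + 6·σ_1 + 2·σ_2 = 6(Δ_1 - Δ_0) = 42
  2·σ_1 + 10·σ_2 + 3·σ_3 = 6(Δ_2 - Δ_1) = 18
  3·σ_2 + 8·σ_3 + 1·σ_4 = 6(Δ_3 - Δ_2) = 24
Natural end conditions: σ_0 = σ_4 = 0.
Hence σ_0 = 0, σ_1 = 1419/197, σ_2 = -120/197, σ_3 = 636/197, σ_4 = 0.
On [6, 7], s(t) = 3 + 970/197·(t - 6) + 318/197·(t - 6)² - 106/197·(t - 6)³.
With (t - 6) = 1/4: s(25/4) = 27255/6304.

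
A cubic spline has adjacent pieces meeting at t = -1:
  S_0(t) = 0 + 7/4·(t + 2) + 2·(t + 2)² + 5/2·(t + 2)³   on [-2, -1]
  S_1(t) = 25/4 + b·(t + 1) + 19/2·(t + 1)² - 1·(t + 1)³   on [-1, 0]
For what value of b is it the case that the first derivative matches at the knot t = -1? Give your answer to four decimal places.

S_0'(t) = 7/4 + 4·(t + 2) + 15/2·(t + 2)², so S_0'(-1) = 53/4. On the right, S_1'(-1) = b, so b = 53/4.

13.2500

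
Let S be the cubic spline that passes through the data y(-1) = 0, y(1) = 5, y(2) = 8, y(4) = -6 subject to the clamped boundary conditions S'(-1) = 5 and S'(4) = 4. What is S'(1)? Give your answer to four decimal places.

Write M_i for S''(x_i). With h_i = 2, 1, 2 and divided differences Δ_i = 5/2, 3, -7, the continuity of S' gives the tridiagonal system
  2·M_0 + 6·M_1 + 1·M_2 = 6(Δ_1 - Δ_0) = 3
  1·M_1 + 6·M_2 + 2·M_3 = 6(Δ_2 - Δ_1) = -60
Clamped end conditions give two more equations: 2h_0·M_0 + h_0·M_1 = 6(Δ_0 - S'(-1)) = -15 and h_2·M_2 + 2h_2·M_3 = 6(S'(4) - Δ_2) = 66.
Hence M_0 = -217/32, M_1 = 97/16, M_2 = -317/16, M_3 = 845/32.
On [1, 2], S'(x) = b_1 + 2c_1·(x - 1) + 3d_1·(x - 1)² with b_1 = Δ_1 - h_1(2M_1 + M_2)/6 = 137/32, c_1 = M_1/2 = 97/32, d_1 = (M_2 - M_1)/(6h_1) = -69/16. So S'(1) = 137/32.

4.2813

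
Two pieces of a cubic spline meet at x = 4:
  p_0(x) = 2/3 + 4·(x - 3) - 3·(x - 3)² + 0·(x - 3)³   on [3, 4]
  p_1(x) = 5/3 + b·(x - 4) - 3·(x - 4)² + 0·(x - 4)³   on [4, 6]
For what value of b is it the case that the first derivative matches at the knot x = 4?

p_0'(x) = 4 - 6·(x - 3) + 0·(x - 3)², so p_0'(4) = -2. On the right, p_1'(4) = b, so b = -2.

-2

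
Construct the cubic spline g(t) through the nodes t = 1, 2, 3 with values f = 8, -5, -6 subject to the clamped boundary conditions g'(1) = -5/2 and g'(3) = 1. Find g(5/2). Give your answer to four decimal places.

Let M_i = g''(x_i). Step sizes h_i = 1, 1; slopes of the chords Δ_i = (y_(i+1) - y_i)/h_i = -13, -1.
  1·M_0 + 4·M_1 + 1·M_2 = 6(Δ_1 - Δ_0) = 72
Clamped end conditions give two more equations: 2h_0·M_0 + h_0·M_1 = 6(Δ_0 - g'(1)) = -63 and h_1·M_1 + 2h_1·M_2 = 6(g'(3) - Δ_1) = 12.
Solving: M_0 = -191/4, M_1 = 65/2, M_2 = -41/4.
On [2, 3], g(t) = -5 - 81/8·(t - 2) + 65/4·(t - 2)² - 57/8·(t - 2)³.
With (t - 2) = 1/2: g(5/2) = -441/64.

-6.8906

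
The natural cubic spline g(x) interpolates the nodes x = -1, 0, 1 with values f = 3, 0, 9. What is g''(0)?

Let σ_i = g''(x_i). Step sizes h_i = 1, 1; slopes of the chords Δ_i = (y_(i+1) - y_i)/h_i = -3, 9.
  1·σ_0 + 4·σ_1 + 1·σ_2 = 6(Δ_1 - Δ_0) = 72
Natural end conditions: σ_0 = σ_2 = 0.
Forward elimination and back-substitution give σ_0 = 0, σ_1 = 18, σ_2 = 0.

18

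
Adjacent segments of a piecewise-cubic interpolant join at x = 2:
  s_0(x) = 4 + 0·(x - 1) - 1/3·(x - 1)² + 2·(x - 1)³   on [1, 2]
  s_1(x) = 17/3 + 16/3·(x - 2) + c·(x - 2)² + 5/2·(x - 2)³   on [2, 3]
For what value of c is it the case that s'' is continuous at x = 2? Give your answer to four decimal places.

5.6667

s_0''(x) = -2/3 + 12·(x - 1), so s_0''(2) = 34/3. On the right, s_1''(2) = 2c, so c = 17/3.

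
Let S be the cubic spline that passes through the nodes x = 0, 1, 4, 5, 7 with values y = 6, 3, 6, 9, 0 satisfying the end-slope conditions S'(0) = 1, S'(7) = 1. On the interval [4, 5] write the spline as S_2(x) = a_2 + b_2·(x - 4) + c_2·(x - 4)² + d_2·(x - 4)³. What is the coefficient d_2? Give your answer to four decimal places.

Let M_i = S''(x_i). Step sizes h_i = 1, 3, 1, 2; slopes of the chords Δ_i = (y_(i+1) - y_i)/h_i = -3, 1, 3, -9/2.
  1·M_0 + 8·M_1 + 3·M_2 = 6(Δ_1 - Δ_0) = 24
  3·M_1 + 8·M_2 + 1·M_3 = 6(Δ_2 - Δ_1) = 12
  1·M_2 + 6·M_3 + 2·M_4 = 6(Δ_3 - Δ_2) = -45
Clamped end conditions give two more equations: 2h_0·M_0 + h_0·M_1 = 6(Δ_0 - S'(0)) = -24 and h_3·M_3 + 2h_3·M_4 = 6(S'(7) - Δ_3) = 33.
Forward elimination and back-substitution give M_0 = -141/10, M_1 = 21/5, M_2 = 3/2, M_3 = -63/5, M_4 = 291/20.
On [4, 5], with S_2(x) = a_2 + b_2·(x - 4) + c_2·(x - 4)² + d_2·(x - 4)³: c_2 = M_2/2 = 3/4, d_2 = (M_3 - M_2)/(6h_2) = -47/20, b_2 = Δ_2 - h_2(2M_2 + M_3)/6 = 23/5.

-2.3500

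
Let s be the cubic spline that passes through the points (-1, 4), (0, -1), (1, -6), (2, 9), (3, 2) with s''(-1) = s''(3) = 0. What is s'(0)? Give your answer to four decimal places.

-8.6429

Let M_i = s''(x_i). Step sizes h_i = 1, 1, 1, 1; slopes of the chords Δ_i = (y_(i+1) - y_i)/h_i = -5, -5, 15, -7.
  1·M_0 + 4·M_1 + 1·M_2 = 6(Δ_1 - Δ_0) = 0
  1·M_1 + 4·M_2 + 1·M_3 = 6(Δ_2 - Δ_1) = 120
  1·M_2 + 4·M_3 + 1·M_4 = 6(Δ_3 - Δ_2) = -132
Natural end conditions: M_0 = M_4 = 0.
Hence M_0 = 0, M_1 = -153/14, M_2 = 306/7, M_3 = -615/14, M_4 = 0.
On [0, 1], s'(x) = b_1 + 2c_1·x + 3d_1·x² with b_1 = Δ_1 - h_1(2M_1 + M_2)/6 = -121/14, c_1 = M_1/2 = -153/28, d_1 = (M_2 - M_1)/(6h_1) = 255/28. So s'(0) = -121/14.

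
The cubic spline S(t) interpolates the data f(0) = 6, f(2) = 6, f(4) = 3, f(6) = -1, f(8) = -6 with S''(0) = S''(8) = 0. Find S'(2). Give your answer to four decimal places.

Put σ_i = S'' at the i-th knot. Here h = (2, 2, 2, 2) and Δ = (0, -3/2, -2, -5/2), so the interior equations h_(i-1)·σ_(i-1) + 2(h_(i-1)+h_i)·σ_i + h_i·σ_(i+1) = 6(Δ_i − Δ_(i-1)) read
  2·σ_0 + 8·σ_1 + 2·σ_2 = 6(Δ_1 - Δ_0) = -9
  2·σ_1 + 8·σ_2 + 2·σ_3 = 6(Δ_2 - Δ_1) = -3
  2·σ_2 + 8·σ_3 + 2·σ_4 = 6(Δ_3 - Δ_2) = -3
Natural end conditions: σ_0 = σ_4 = 0.
Solving: σ_0 = 0, σ_1 = -9/8, σ_2 = 0, σ_3 = -3/8, σ_4 = 0.
On [2, 4], S'(t) = b_1 + 2c_1·(t - 2) + 3d_1·(t - 2)² with b_1 = Δ_1 - h_1(2σ_1 + σ_2)/6 = -3/4, c_1 = σ_1/2 = -9/16, d_1 = (σ_2 - σ_1)/(6h_1) = 3/32. So S'(2) = -3/4.

-0.7500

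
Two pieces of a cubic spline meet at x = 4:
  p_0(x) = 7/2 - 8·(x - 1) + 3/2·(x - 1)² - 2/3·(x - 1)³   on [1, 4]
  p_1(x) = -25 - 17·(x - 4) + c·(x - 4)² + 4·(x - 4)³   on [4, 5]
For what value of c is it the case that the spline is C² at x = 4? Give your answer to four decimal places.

p_0''(x) = 3 - 4·(x - 1), so p_0''(4) = -9. On the right, p_1''(4) = 2c, so c = -9/2.

-4.5000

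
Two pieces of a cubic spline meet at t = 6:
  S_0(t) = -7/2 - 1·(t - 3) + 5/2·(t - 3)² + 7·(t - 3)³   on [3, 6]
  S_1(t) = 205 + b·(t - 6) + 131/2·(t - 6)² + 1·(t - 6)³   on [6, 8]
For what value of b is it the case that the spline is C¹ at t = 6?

S_0'(t) = -1 + 5·(t - 3) + 21·(t - 3)², so S_0'(6) = 203. On the right, S_1'(6) = b, so b = 203.

203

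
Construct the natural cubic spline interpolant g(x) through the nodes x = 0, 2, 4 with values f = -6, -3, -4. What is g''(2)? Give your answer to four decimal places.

-1.5000

With M_i denoting the second derivative at x_i, h_i = 2, 2, and Δ_i = (y_(i+1) − y_i)/h_i = 3/2, -1/2:
  2·M_0 + 8·M_1 + 2·M_2 = 6(Δ_1 - Δ_0) = -12
Natural end conditions: M_0 = M_2 = 0.
Forward elimination and back-substitution give M_0 = 0, M_1 = -3/2, M_2 = 0.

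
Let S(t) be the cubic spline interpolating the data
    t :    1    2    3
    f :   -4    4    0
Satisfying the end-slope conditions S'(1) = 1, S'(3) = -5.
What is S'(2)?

Write m_i for S''(x_i). With h_i = 1, 1 and divided differences Δ_i = 8, -4, the continuity of S' gives the tridiagonal system
  1·m_0 + 4·m_1 + 1·m_2 = 6(Δ_1 - Δ_0) = -72
Clamped end conditions give two more equations: 2h_0·m_0 + h_0·m_1 = 6(Δ_0 - S'(1)) = 42 and h_1·m_1 + 2h_1·m_2 = 6(S'(3) - Δ_1) = -6.
Solving the tridiagonal system: m_0 = 36, m_1 = -30, m_2 = 12.
On [2, 3], S'(t) = b_1 + 2c_1·(t - 2) + 3d_1·(t - 2)² with b_1 = Δ_1 - h_1(2m_1 + m_2)/6 = 4, c_1 = m_1/2 = -15, d_1 = (m_2 - m_1)/(6h_1) = 7. So S'(2) = 4.

4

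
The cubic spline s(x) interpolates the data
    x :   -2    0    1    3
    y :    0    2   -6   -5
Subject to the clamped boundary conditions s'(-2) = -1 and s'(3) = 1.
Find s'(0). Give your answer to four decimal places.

Let m_i = s''(x_i). Step sizes h_i = 2, 1, 2; slopes of the chords Δ_i = (y_(i+1) - y_i)/h_i = 1, -8, 1/2.
  2·m_0 + 6·m_1 + 1·m_2 = 6(Δ_1 - Δ_0) = -54
  1·m_1 + 6·m_2 + 2·m_3 = 6(Δ_2 - Δ_1) = 51
Clamped end conditions give two more equations: 2h_0·m_0 + h_0·m_1 = 6(Δ_0 - s'(-2)) = 12 and h_2·m_2 + 2h_2·m_3 = 6(s'(3) - Δ_2) = 3.
Hence m_0 = 329/32, m_1 = -233/16, m_2 = 205/16, m_3 = -181/32.
On [0, 1], s'(x) = b_1 + 2c_1·x + 3d_1·x² with b_1 = Δ_1 - h_1(2m_1 + m_2)/6 = -169/32, c_1 = m_1/2 = -233/32, d_1 = (m_2 - m_1)/(6h_1) = 73/16. So s'(0) = -169/32.

-5.2813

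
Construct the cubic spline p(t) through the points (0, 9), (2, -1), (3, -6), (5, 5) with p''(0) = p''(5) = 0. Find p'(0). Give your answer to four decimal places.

-4.4000

Put M_i = p'' at the i-th knot. Here h = (2, 1, 2) and Δ = (-5, -5, 11/2), so the interior equations h_(i-1)·M_(i-1) + 2(h_(i-1)+h_i)·M_i + h_i·M_(i+1) = 6(Δ_i − Δ_(i-1)) read
  2·M_0 + 6·M_1 + 1·M_2 = 6(Δ_1 - Δ_0) = 0
  1·M_1 + 6·M_2 + 2·M_3 = 6(Δ_2 - Δ_1) = 63
Natural end conditions: M_0 = M_3 = 0.
Forward elimination and back-substitution give M_0 = 0, M_1 = -9/5, M_2 = 54/5, M_3 = 0.
On [0, 2], p'(t) = b_0 + 2c_0·t + 3d_0·t² with b_0 = Δ_0 - h_0(2M_0 + M_1)/6 = -22/5, c_0 = M_0/2 = 0, d_0 = (M_1 - M_0)/(6h_0) = -3/20. So p'(0) = -22/5.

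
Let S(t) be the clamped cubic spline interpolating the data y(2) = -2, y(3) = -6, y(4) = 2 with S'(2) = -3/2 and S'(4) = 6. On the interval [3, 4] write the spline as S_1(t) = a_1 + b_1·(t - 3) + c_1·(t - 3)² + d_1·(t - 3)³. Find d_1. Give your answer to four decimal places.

-8.1250

Write m_i for S''(x_i). With h_i = 1, 1 and divided differences Δ_i = -4, 8, the continuity of S' gives the tridiagonal system
  1·m_0 + 4·m_1 + 1·m_2 = 6(Δ_1 - Δ_0) = 72
Clamped end conditions give two more equations: 2h_0·m_0 + h_0·m_1 = 6(Δ_0 - S'(2)) = -15 and h_1·m_1 + 2h_1·m_2 = 6(S'(4) - Δ_1) = -12.
Solving: m_0 = -87/4, m_1 = 57/2, m_2 = -81/4.
On [3, 4], with S_1(t) = a_1 + b_1·(t - 3) + c_1·(t - 3)² + d_1·(t - 3)³: c_1 = m_1/2 = 57/4, d_1 = (m_2 - m_1)/(6h_1) = -65/8, b_1 = Δ_1 - h_1(2m_1 + m_2)/6 = 15/8.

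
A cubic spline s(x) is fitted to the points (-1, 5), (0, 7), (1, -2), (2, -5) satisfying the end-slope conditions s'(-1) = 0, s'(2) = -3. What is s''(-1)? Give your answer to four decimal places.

18.8000

Put m_i = s'' at the i-th knot. Here h = (1, 1, 1) and Δ = (2, -9, -3), so the interior equations h_(i-1)·m_(i-1) + 2(h_(i-1)+h_i)·m_i + h_i·m_(i+1) = 6(Δ_i − Δ_(i-1)) read
  1·m_0 + 4·m_1 + 1·m_2 = 6(Δ_1 - Δ_0) = -66
  1·m_1 + 4·m_2 + 1·m_3 = 6(Δ_2 - Δ_1) = 36
Clamped end conditions give two more equations: 2h_0·m_0 + h_0·m_1 = 6(Δ_0 - s'(-1)) = 12 and h_2·m_2 + 2h_2·m_3 = 6(s'(2) - Δ_2) = 0.
Solving: m_0 = 94/5, m_1 = -128/5, m_2 = 88/5, m_3 = -44/5.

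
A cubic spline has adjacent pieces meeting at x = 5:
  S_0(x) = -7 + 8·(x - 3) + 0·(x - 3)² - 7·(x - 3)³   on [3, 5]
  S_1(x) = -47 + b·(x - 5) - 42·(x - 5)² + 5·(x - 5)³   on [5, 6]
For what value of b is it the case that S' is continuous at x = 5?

-76

S_0'(x) = 8 + 0·(x - 3) - 21·(x - 3)², so S_0'(5) = -76. On the right, S_1'(5) = b, so b = -76.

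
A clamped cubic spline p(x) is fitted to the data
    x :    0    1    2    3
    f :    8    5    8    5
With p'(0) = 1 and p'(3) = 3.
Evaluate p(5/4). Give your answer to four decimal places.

5.4938

With M_i denoting the second derivative at x_i, h_i = 1, 1, 1, and Δ_i = (y_(i+1) − y_i)/h_i = -3, 3, -3:
  1·M_0 + 4·M_1 + 1·M_2 = 6(Δ_1 - Δ_0) = 36
  1·M_1 + 4·M_2 + 1·M_3 = 6(Δ_2 - Δ_1) = -36
Clamped end conditions give two more equations: 2h_0·M_0 + h_0·M_1 = 6(Δ_0 - p'(0)) = -24 and h_2·M_2 + 2h_2·M_3 = 6(p'(3) - Δ_2) = 36.
Forward elimination and back-substitution give M_0 = -328/15, M_1 = 296/15, M_2 = -316/15, M_3 = 428/15.
On [1, 2], p(x) = 5 - 1/15·(x - 1) + 148/15·(x - 1)² - 34/5·(x - 1)³.
With (x - 1) = 1/4: p(5/4) = 879/160.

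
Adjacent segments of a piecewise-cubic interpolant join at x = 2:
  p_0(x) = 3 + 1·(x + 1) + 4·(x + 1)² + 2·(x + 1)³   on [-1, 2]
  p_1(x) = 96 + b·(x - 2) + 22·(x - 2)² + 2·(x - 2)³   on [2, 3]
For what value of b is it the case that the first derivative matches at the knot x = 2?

79

p_0'(x) = 1 + 8·(x + 1) + 6·(x + 1)², so p_0'(2) = 79. On the right, p_1'(2) = b, so b = 79.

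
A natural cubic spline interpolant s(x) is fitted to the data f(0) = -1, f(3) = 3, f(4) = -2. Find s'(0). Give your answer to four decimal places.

3.7083

With σ_i denoting the second derivative at x_i, h_i = 3, 1, and Δ_i = (y_(i+1) − y_i)/h_i = 4/3, -5:
  3·σ_0 + 8·σ_1 + 1·σ_2 = 6(Δ_1 - Δ_0) = -38
Natural end conditions: σ_0 = σ_2 = 0.
Solving the tridiagonal system: σ_0 = 0, σ_1 = -19/4, σ_2 = 0.
On [0, 3], s'(x) = b_0 + 2c_0·x + 3d_0·x² with b_0 = Δ_0 - h_0(2σ_0 + σ_1)/6 = 89/24, c_0 = σ_0/2 = 0, d_0 = (σ_1 - σ_0)/(6h_0) = -19/72. So s'(0) = 89/24.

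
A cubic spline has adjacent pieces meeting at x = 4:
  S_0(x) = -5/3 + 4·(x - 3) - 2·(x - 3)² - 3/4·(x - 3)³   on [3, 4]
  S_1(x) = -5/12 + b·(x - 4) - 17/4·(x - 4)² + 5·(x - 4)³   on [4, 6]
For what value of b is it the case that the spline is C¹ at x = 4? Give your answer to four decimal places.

S_0'(x) = 4 - 4·(x - 3) - 9/4·(x - 3)², so S_0'(4) = -9/4. On the right, S_1'(4) = b, so b = -9/4.

-2.2500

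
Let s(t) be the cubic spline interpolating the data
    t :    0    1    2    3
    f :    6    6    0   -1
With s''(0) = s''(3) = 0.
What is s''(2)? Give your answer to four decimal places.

Put M_i = s'' at the i-th knot. Here h = (1, 1, 1) and Δ = (0, -6, -1), so the interior equations h_(i-1)·M_(i-1) + 2(h_(i-1)+h_i)·M_i + h_i·M_(i+1) = 6(Δ_i − Δ_(i-1)) read
  1·M_0 + 4·M_1 + 1·M_2 = 6(Δ_1 - Δ_0) = -36
  1·M_1 + 4·M_2 + 1·M_3 = 6(Δ_2 - Δ_1) = 30
Natural end conditions: M_0 = M_3 = 0.
Solving: M_0 = 0, M_1 = -58/5, M_2 = 52/5, M_3 = 0.

10.4000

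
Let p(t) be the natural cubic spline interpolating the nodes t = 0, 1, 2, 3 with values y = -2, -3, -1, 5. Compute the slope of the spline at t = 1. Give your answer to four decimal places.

0.0667

Write M_i for p''(x_i). With h_i = 1, 1, 1 and divided differences Δ_i = -1, 2, 6, the continuity of p' gives the tridiagonal system
  1·M_0 + 4·M_1 + 1·M_2 = 6(Δ_1 - Δ_0) = 18
  1·M_1 + 4·M_2 + 1·M_3 = 6(Δ_2 - Δ_1) = 24
Natural end conditions: M_0 = M_3 = 0.
Solving the tridiagonal system: M_0 = 0, M_1 = 16/5, M_2 = 26/5, M_3 = 0.
On [1, 2], p'(t) = b_1 + 2c_1·(t - 1) + 3d_1·(t - 1)² with b_1 = Δ_1 - h_1(2M_1 + M_2)/6 = 1/15, c_1 = M_1/2 = 8/5, d_1 = (M_2 - M_1)/(6h_1) = 1/3. So p'(1) = 1/15.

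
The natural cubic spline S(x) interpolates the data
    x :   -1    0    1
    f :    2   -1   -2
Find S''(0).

3

Put σ_i = S'' at the i-th knot. Here h = (1, 1) and Δ = (-3, -1), so the interior equations h_(i-1)·σ_(i-1) + 2(h_(i-1)+h_i)·σ_i + h_i·σ_(i+1) = 6(Δ_i − Δ_(i-1)) read
  1·σ_0 + 4·σ_1 + 1·σ_2 = 6(Δ_1 - Δ_0) = 12
Natural end conditions: σ_0 = σ_2 = 0.
Hence σ_0 = 0, σ_1 = 3, σ_2 = 0.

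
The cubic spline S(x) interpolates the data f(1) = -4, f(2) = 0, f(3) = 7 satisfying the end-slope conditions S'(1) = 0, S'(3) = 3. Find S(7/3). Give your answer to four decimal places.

Write m_i for S''(x_i). With h_i = 1, 1 and divided differences Δ_i = 4, 7, the continuity of S' gives the tridiagonal system
  1·m_0 + 4·m_1 + 1·m_2 = 6(Δ_1 - Δ_0) = 18
Clamped end conditions give two more equations: 2h_0·m_0 + h_0·m_1 = 6(Δ_0 - S'(1)) = 24 and h_1·m_1 + 2h_1·m_2 = 6(S'(3) - Δ_1) = -24.
Solving: m_0 = 9, m_1 = 6, m_2 = -15.
On [2, 3], S(x) = 0 + 15/2·(x - 2) + 3·(x - 2)² - 7/2·(x - 2)³.
With (x - 2) = 1/3: S(7/3) = 73/27.

2.7037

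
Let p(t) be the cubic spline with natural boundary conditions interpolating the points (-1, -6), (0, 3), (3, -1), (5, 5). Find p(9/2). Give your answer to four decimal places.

2.6329

Put σ_i = p'' at the i-th knot. Here h = (1, 3, 2) and Δ = (9, -4/3, 3), so the interior equations h_(i-1)·σ_(i-1) + 2(h_(i-1)+h_i)·σ_i + h_i·σ_(i+1) = 6(Δ_i − Δ_(i-1)) read
  1·σ_0 + 8·σ_1 + 3·σ_2 = 6(Δ_1 - Δ_0) = -62
  3·σ_1 + 10·σ_2 + 2·σ_3 = 6(Δ_2 - Δ_1) = 26
Natural end conditions: σ_0 = σ_3 = 0.
Solving the tridiagonal system: σ_0 = 0, σ_1 = -698/71, σ_2 = 394/71, σ_3 = 0.
On [3, 5], p(t) = -1 - 149/213·(t - 3) + 197/71·(t - 3)² - 197/426·(t - 3)³.
With (t - 3) = 3/2: p(9/2) = 2991/1136.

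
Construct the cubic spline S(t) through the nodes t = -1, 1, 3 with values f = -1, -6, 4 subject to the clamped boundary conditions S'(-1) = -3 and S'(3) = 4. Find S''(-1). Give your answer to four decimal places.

Write M_i for S''(x_i). With h_i = 2, 2 and divided differences Δ_i = -5/2, 5, the continuity of S' gives the tridiagonal system
  2·M_0 + 8·M_1 + 2·M_2 = 6(Δ_1 - Δ_0) = 45
Clamped end conditions give two more equations: 2h_0·M_0 + h_0·M_1 = 6(Δ_0 - S'(-1)) = 3 and h_1·M_1 + 2h_1·M_2 = 6(S'(3) - Δ_1) = -6.
Solving the tridiagonal system: M_0 = -25/8, M_1 = 31/4, M_2 = -43/8.

-3.1250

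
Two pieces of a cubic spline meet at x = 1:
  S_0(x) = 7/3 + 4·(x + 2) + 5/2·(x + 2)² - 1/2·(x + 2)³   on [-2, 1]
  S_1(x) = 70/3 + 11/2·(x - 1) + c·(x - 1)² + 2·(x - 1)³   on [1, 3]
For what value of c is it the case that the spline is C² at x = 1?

-2

S_0''(x) = 5 - 3·(x + 2), so S_0''(1) = -4. On the right, S_1''(1) = 2c, so c = -2.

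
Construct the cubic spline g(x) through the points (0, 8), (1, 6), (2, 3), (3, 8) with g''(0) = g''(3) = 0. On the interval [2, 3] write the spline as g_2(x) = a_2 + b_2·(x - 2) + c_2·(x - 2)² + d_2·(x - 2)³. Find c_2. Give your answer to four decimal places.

With M_i denoting the second derivative at x_i, h_i = 1, 1, 1, and Δ_i = (y_(i+1) − y_i)/h_i = -2, -3, 5:
  1·M_0 + 4·M_1 + 1·M_2 = 6(Δ_1 - Δ_0) = -6
  1·M_1 + 4·M_2 + 1·M_3 = 6(Δ_2 - Δ_1) = 48
Natural end conditions: M_0 = M_3 = 0.
Solving: M_0 = 0, M_1 = -24/5, M_2 = 66/5, M_3 = 0.
On [2, 3], with g_2(x) = a_2 + b_2·(x - 2) + c_2·(x - 2)² + d_2·(x - 2)³: c_2 = M_2/2 = 33/5, d_2 = (M_3 - M_2)/(6h_2) = -11/5, b_2 = Δ_2 - h_2(2M_2 + M_3)/6 = 3/5.

6.6000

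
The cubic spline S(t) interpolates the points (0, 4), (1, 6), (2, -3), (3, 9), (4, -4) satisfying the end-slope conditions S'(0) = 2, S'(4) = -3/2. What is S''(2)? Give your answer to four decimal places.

Let m_i = S''(x_i). Step sizes h_i = 1, 1, 1, 1; slopes of the chords Δ_i = (y_(i+1) - y_i)/h_i = 2, -9, 12, -13.
  1·m_0 + 4·m_1 + 1·m_2 = 6(Δ_1 - Δ_0) = -66
  1·m_1 + 4·m_2 + 1·m_3 = 6(Δ_2 - Δ_1) = 126
  1·m_2 + 4·m_3 + 1·m_4 = 6(Δ_3 - Δ_2) = -150
Clamped end conditions give two more equations: 2h_0·m_0 + h_0·m_1 = 6(Δ_0 - S'(0)) = 0 and h_3·m_3 + 2h_3·m_4 = 6(S'(4) - Δ_3) = 69.
Solving the tridiagonal system: m_0 = 989/56, m_1 = -989/28, m_2 = 461/8, m_3 = -1937/28, m_4 = 3869/56.

57.6250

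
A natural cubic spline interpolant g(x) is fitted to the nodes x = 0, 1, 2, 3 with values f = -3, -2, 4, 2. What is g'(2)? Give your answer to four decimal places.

2.9333

Put σ_i = g'' at the i-th knot. Here h = (1, 1, 1) and Δ = (1, 6, -2), so the interior equations h_(i-1)·σ_(i-1) + 2(h_(i-1)+h_i)·σ_i + h_i·σ_(i+1) = 6(Δ_i − Δ_(i-1)) read
  1·σ_0 + 4·σ_1 + 1·σ_2 = 6(Δ_1 - Δ_0) = 30
  1·σ_1 + 4·σ_2 + 1·σ_3 = 6(Δ_2 - Δ_1) = -48
Natural end conditions: σ_0 = σ_3 = 0.
Forward elimination and back-substitution give σ_0 = 0, σ_1 = 56/5, σ_2 = -74/5, σ_3 = 0.
On [2, 3], g'(x) = b_2 + 2c_2·(x - 2) + 3d_2·(x - 2)² with b_2 = Δ_2 - h_2(2σ_2 + σ_3)/6 = 44/15, c_2 = σ_2/2 = -37/5, d_2 = (σ_3 - σ_2)/(6h_2) = 37/15. So g'(2) = 44/15.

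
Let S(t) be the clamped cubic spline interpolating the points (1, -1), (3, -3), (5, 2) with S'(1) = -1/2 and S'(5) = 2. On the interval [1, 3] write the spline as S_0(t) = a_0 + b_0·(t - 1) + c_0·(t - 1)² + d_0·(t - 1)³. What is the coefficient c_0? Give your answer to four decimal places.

-1.3750

Write m_i for S''(x_i). With h_i = 2, 2 and divided differences Δ_i = -1, 5/2, the continuity of S' gives the tridiagonal system
  2·m_0 + 8·m_1 + 2·m_2 = 6(Δ_1 - Δ_0) = 21
Clamped end conditions give two more equations: 2h_0·m_0 + h_0·m_1 = 6(Δ_0 - S'(1)) = -3 and h_1·m_1 + 2h_1·m_2 = 6(S'(5) - Δ_1) = -3.
Solving: m_0 = -11/4, m_1 = 4, m_2 = -11/4.
On [1, 3], with S_0(t) = a_0 + b_0·(t - 1) + c_0·(t - 1)² + d_0·(t - 1)³: c_0 = m_0/2 = -11/8, d_0 = (m_1 - m_0)/(6h_0) = 9/16, b_0 = Δ_0 - h_0(2m_0 + m_1)/6 = -1/2.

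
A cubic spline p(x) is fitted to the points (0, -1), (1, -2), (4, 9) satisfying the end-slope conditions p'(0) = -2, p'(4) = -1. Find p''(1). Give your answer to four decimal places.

Put M_i = p'' at the i-th knot. Here h = (1, 3) and Δ = (-1, 11/3), so the interior equations h_(i-1)·M_(i-1) + 2(h_(i-1)+h_i)·M_i + h_i·M_(i+1) = 6(Δ_i − Δ_(i-1)) read
  1·M_0 + 8·M_1 + 3·M_2 = 6(Δ_1 - Δ_0) = 28
Clamped end conditions give two more equations: 2h_0·M_0 + h_0·M_1 = 6(Δ_0 - p'(0)) = 6 and h_1·M_1 + 2h_1·M_2 = 6(p'(4) - Δ_1) = -28.
Forward elimination and back-substitution give M_0 = -1/4, M_1 = 13/2, M_2 = -95/12.

6.5000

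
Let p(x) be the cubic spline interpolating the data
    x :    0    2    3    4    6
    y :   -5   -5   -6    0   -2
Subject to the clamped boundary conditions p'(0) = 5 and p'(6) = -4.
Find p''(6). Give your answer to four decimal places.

0.1000

Let M_i = p''(x_i). Step sizes h_i = 2, 1, 1, 2; slopes of the chords Δ_i = (y_(i+1) - y_i)/h_i = 0, -1, 6, -1.
  2·M_0 + 6·M_1 + 1·M_2 = 6(Δ_1 - Δ_0) = -6
  1·M_1 + 4·M_2 + 1·M_3 = 6(Δ_2 - Δ_1) = 42
  1·M_2 + 6·M_3 + 2·M_4 = 6(Δ_3 - Δ_2) = -42
Clamped end conditions give two more equations: 2h_0·M_0 + h_0·M_1 = 6(Δ_0 - p'(0)) = -30 and h_3·M_3 + 2h_3·M_4 = 6(p'(6) - Δ_3) = -18.
Solving the tridiagonal system: M_0 = -71/10, M_1 = -4/5, M_2 = 13, M_3 = -46/5, M_4 = 1/10.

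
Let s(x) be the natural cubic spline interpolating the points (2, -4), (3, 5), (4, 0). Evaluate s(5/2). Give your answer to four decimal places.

1.8125

Let σ_i = s''(x_i). Step sizes h_i = 1, 1; slopes of the chords Δ_i = (y_(i+1) - y_i)/h_i = 9, -5.
  1·σ_0 + 4·σ_1 + 1·σ_2 = 6(Δ_1 - Δ_0) = -84
Natural end conditions: σ_0 = σ_2 = 0.
Forward elimination and back-substitution give σ_0 = 0, σ_1 = -21, σ_2 = 0.
On [2, 3], s(x) = -4 + 25/2·(x - 2) + 0·(x - 2)² - 7/2·(x - 2)³.
With (x - 2) = 1/2: s(5/2) = 29/16.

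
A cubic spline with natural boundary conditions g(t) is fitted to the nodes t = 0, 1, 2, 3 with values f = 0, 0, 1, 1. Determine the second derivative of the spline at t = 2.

-2

With M_i denoting the second derivative at x_i, h_i = 1, 1, 1, and Δ_i = (y_(i+1) − y_i)/h_i = 0, 1, 0:
  1·M_0 + 4·M_1 + 1·M_2 = 6(Δ_1 - Δ_0) = 6
  1·M_1 + 4·M_2 + 1·M_3 = 6(Δ_2 - Δ_1) = -6
Natural end conditions: M_0 = M_3 = 0.
Solving the tridiagonal system: M_0 = 0, M_1 = 2, M_2 = -2, M_3 = 0.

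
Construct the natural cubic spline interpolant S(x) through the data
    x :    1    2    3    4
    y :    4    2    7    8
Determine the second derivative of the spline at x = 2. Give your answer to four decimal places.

12.8000

Let σ_i = S''(x_i). Step sizes h_i = 1, 1, 1; slopes of the chords Δ_i = (y_(i+1) - y_i)/h_i = -2, 5, 1.
  1·σ_0 + 4·σ_1 + 1·σ_2 = 6(Δ_1 - Δ_0) = 42
  1·σ_1 + 4·σ_2 + 1·σ_3 = 6(Δ_2 - Δ_1) = -24
Natural end conditions: σ_0 = σ_3 = 0.
Solving the tridiagonal system: σ_0 = 0, σ_1 = 64/5, σ_2 = -46/5, σ_3 = 0.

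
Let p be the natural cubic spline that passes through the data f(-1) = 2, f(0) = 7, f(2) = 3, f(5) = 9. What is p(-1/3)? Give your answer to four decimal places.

5.8492

Let M_i = p''(x_i). Step sizes h_i = 1, 2, 3; slopes of the chords Δ_i = (y_(i+1) - y_i)/h_i = 5, -2, 2.
  1·M_0 + 6·M_1 + 2·M_2 = 6(Δ_1 - Δ_0) = -42
  2·M_1 + 10·M_2 + 3·M_3 = 6(Δ_2 - Δ_1) = 24
Natural end conditions: M_0 = M_3 = 0.
Forward elimination and back-substitution give M_0 = 0, M_1 = -117/14, M_2 = 57/14, M_3 = 0.
On [-1, 0], p(x) = 2 + 179/28·(x + 1) + 0·(x + 1)² - 39/28·(x + 1)³.
With (x + 1) = 2/3: p(-1/3) = 737/126.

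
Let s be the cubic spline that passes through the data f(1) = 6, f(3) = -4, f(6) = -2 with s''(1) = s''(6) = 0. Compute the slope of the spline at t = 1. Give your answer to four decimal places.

-6.1333

With M_i denoting the second derivative at x_i, h_i = 2, 3, and Δ_i = (y_(i+1) − y_i)/h_i = -5, 2/3:
  2·M_0 + 10·M_1 + 3·M_2 = 6(Δ_1 - Δ_0) = 34
Natural end conditions: M_0 = M_2 = 0.
Hence M_0 = 0, M_1 = 17/5, M_2 = 0.
On [1, 3], s'(t) = b_0 + 2c_0·(t - 1) + 3d_0·(t - 1)² with b_0 = Δ_0 - h_0(2M_0 + M_1)/6 = -92/15, c_0 = M_0/2 = 0, d_0 = (M_1 - M_0)/(6h_0) = 17/60. So s'(1) = -92/15.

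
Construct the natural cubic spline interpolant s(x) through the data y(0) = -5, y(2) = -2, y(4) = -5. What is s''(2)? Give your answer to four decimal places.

-2.2500

Put σ_i = s'' at the i-th knot. Here h = (2, 2) and Δ = (3/2, -3/2), so the interior equations h_(i-1)·σ_(i-1) + 2(h_(i-1)+h_i)·σ_i + h_i·σ_(i+1) = 6(Δ_i − Δ_(i-1)) read
  2·σ_0 + 8·σ_1 + 2·σ_2 = 6(Δ_1 - Δ_0) = -18
Natural end conditions: σ_0 = σ_2 = 0.
Hence σ_0 = 0, σ_1 = -9/4, σ_2 = 0.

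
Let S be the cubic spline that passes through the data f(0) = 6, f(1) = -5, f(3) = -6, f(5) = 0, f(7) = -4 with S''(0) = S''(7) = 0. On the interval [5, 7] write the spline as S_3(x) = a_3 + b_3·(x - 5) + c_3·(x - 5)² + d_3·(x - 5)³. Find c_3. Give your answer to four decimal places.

Put m_i = S'' at the i-th knot. Here h = (1, 2, 2, 2) and Δ = (-11, -1/2, 3, -2), so the interior equations h_(i-1)·m_(i-1) + 2(h_(i-1)+h_i)·m_i + h_i·m_(i+1) = 6(Δ_i − Δ_(i-1)) read
  1·m_0 + 6·m_1 + 2·m_2 = 6(Δ_1 - Δ_0) = 63
  2·m_1 + 8·m_2 + 2·m_3 = 6(Δ_2 - Δ_1) = 21
  2·m_2 + 8·m_3 + 2·m_4 = 6(Δ_3 - Δ_2) = -30
Natural end conditions: m_0 = m_4 = 0.
Solving: m_0 = 0, m_1 = 831/82, m_2 = 45/41, m_3 = -165/41, m_4 = 0.
On [5, 7], with S_3(x) = a_3 + b_3·(x - 5) + c_3·(x - 5)² + d_3·(x - 5)³: c_3 = m_3/2 = -165/82, d_3 = (m_4 - m_3)/(6h_3) = 55/164, b_3 = Δ_3 - h_3(2m_3 + m_4)/6 = 28/41.

-2.0122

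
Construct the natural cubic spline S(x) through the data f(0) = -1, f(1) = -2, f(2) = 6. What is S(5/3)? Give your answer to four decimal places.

2.6667

Put σ_i = S'' at the i-th knot. Here h = (1, 1) and Δ = (-1, 8), so the interior equations h_(i-1)·σ_(i-1) + 2(h_(i-1)+h_i)·σ_i + h_i·σ_(i+1) = 6(Δ_i − Δ_(i-1)) read
  1·σ_0 + 4·σ_1 + 1·σ_2 = 6(Δ_1 - Δ_0) = 54
Natural end conditions: σ_0 = σ_2 = 0.
Forward elimination and back-substitution give σ_0 = 0, σ_1 = 27/2, σ_2 = 0.
On [1, 2], S(x) = -2 + 7/2·(x - 1) + 27/4·(x - 1)² - 9/4·(x - 1)³.
With (x - 1) = 2/3: S(5/3) = 8/3.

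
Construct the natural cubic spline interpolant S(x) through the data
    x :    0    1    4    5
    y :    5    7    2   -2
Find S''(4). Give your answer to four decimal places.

-0.8364

Write σ_i for S''(x_i). With h_i = 1, 3, 1 and divided differences Δ_i = 2, -5/3, -4, the continuity of S' gives the tridiagonal system
  1·σ_0 + 8·σ_1 + 3·σ_2 = 6(Δ_1 - Δ_0) = -22
  3·σ_1 + 8·σ_2 + 1·σ_3 = 6(Δ_2 - Δ_1) = -14
Natural end conditions: σ_0 = σ_3 = 0.
Solving the tridiagonal system: σ_0 = 0, σ_1 = -134/55, σ_2 = -46/55, σ_3 = 0.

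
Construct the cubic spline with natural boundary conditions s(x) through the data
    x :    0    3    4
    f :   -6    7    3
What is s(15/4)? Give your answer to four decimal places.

Let σ_i = s''(x_i). Step sizes h_i = 3, 1; slopes of the chords Δ_i = (y_(i+1) - y_i)/h_i = 13/3, -4.
  3·σ_0 + 8·σ_1 + 1·σ_2 = 6(Δ_1 - Δ_0) = -50
Natural end conditions: σ_0 = σ_2 = 0.
Forward elimination and back-substitution give σ_0 = 0, σ_1 = -25/4, σ_2 = 0.
On [3, 4], s(x) = 7 - 23/12·(x - 3) - 25/8·(x - 3)² + 25/24·(x - 3)³.
With (x - 3) = 3/4: s(15/4) = 2173/512.

4.2441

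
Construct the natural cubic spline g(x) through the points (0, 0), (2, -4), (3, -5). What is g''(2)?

Put M_i = g'' at the i-th knot. Here h = (2, 1) and Δ = (-2, -1), so the interior equations h_(i-1)·M_(i-1) + 2(h_(i-1)+h_i)·M_i + h_i·M_(i+1) = 6(Δ_i − Δ_(i-1)) read
  2·M_0 + 6·M_1 + 1·M_2 = 6(Δ_1 - Δ_0) = 6
Natural end conditions: M_0 = M_2 = 0.
Solving: M_0 = 0, M_1 = 1, M_2 = 0.

1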